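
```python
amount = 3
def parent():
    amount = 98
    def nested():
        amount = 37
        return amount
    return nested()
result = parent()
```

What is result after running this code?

Step 1: Three scopes define amount: global (3), parent (98), nested (37).
Step 2: nested() has its own local amount = 37, which shadows both enclosing and global.
Step 3: result = 37 (local wins in LEGB)

The answer is 37.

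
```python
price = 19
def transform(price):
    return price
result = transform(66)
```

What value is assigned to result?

Step 1: Global price = 19.
Step 2: transform(66) takes parameter price = 66, which shadows the global.
Step 3: result = 66

The answer is 66.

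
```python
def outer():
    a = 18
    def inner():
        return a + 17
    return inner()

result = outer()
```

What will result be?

Step 1: outer() defines a = 18.
Step 2: inner() reads a = 18 from enclosing scope, returns 18 + 17 = 35.
Step 3: result = 35

The answer is 35.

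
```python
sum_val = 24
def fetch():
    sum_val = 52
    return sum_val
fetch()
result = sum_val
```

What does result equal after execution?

Step 1: Global sum_val = 24.
Step 2: fetch() creates local sum_val = 52 (shadow, not modification).
Step 3: After fetch() returns, global sum_val is unchanged. result = 24

The answer is 24.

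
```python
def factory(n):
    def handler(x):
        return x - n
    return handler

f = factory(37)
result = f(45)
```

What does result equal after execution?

Step 1: factory(37) creates a closure capturing n = 37.
Step 2: f(45) computes 45 - 37 = 8.
Step 3: result = 8

The answer is 8.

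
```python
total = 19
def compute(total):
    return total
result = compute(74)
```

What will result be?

Step 1: Global total = 19.
Step 2: compute(74) takes parameter total = 74, which shadows the global.
Step 3: result = 74

The answer is 74.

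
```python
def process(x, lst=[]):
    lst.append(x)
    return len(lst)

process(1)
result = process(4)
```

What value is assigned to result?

Step 1: Mutable default list persists between calls.
Step 2: First call: lst = [1], len = 1. Second call: lst = [1, 4], len = 2.
Step 3: result = 2

The answer is 2.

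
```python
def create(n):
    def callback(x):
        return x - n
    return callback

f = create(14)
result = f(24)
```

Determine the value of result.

Step 1: create(14) creates a closure capturing n = 14.
Step 2: f(24) computes 24 - 14 = 10.
Step 3: result = 10

The answer is 10.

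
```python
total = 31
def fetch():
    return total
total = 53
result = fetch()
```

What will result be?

Step 1: total is first set to 31, then reassigned to 53.
Step 2: fetch() is called after the reassignment, so it looks up the current global total = 53.
Step 3: result = 53

The answer is 53.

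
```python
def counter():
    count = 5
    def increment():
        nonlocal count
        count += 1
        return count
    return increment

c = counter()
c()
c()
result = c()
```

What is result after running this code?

Step 1: counter() creates closure with count = 5.
Step 2: Each c() call increments count via nonlocal. After 3 calls: 5 + 3 = 8.
Step 3: result = 8

The answer is 8.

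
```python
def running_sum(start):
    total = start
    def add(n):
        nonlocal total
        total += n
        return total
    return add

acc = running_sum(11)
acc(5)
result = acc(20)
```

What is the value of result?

Step 1: running_sum(11) creates closure with total = 11.
Step 2: First acc(5): total = 11 + 5 = 16.
Step 3: Second acc(20): total = 16 + 20 = 36. result = 36

The answer is 36.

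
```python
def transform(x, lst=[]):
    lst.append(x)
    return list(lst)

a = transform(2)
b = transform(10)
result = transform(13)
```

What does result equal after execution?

Step 1: Default list is shared. list() creates copies for return values.
Step 2: Internal list grows: [2] -> [2, 10] -> [2, 10, 13].
Step 3: result = [2, 10, 13]

The answer is [2, 10, 13].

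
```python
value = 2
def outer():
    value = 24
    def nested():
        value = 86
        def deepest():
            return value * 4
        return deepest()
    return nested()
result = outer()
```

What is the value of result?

Step 1: deepest() looks up value through LEGB: not local, finds value = 86 in enclosing nested().
Step 2: Returns 86 * 4 = 344.
Step 3: result = 344

The answer is 344.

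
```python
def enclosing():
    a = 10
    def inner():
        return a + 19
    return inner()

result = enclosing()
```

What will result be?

Step 1: enclosing() defines a = 10.
Step 2: inner() reads a = 10 from enclosing scope, returns 10 + 19 = 29.
Step 3: result = 29

The answer is 29.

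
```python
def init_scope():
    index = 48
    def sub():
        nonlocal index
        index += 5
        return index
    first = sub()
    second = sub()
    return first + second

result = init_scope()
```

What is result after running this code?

Step 1: index starts at 48.
Step 2: First call: index = 48 + 5 = 53, returns 53.
Step 3: Second call: index = 53 + 5 = 58, returns 58.
Step 4: result = 53 + 58 = 111

The answer is 111.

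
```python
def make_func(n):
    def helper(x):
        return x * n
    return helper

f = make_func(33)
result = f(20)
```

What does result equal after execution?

Step 1: make_func(33) creates a closure capturing n = 33.
Step 2: f(20) computes 20 * 33 = 660.
Step 3: result = 660

The answer is 660.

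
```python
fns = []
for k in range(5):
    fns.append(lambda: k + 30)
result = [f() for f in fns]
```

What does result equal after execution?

Step 1: All lambdas capture k by reference. After the loop, k = 4.
Step 2: Each call returns 4 + 30 = 34.
Step 3: result = [34, 34, 34, 34, 34]

The answer is [34, 34, 34, 34, 34].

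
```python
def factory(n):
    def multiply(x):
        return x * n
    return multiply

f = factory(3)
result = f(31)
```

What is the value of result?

Step 1: factory(3) returns multiply closure with n = 3.
Step 2: f(31) computes 31 * 3 = 93.
Step 3: result = 93

The answer is 93.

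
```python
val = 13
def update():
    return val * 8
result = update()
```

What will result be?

Step 1: val = 13 is defined globally.
Step 2: update() looks up val from global scope = 13, then computes 13 * 8 = 104.
Step 3: result = 104

The answer is 104.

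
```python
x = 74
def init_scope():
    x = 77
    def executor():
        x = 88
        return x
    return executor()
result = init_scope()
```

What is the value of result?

Step 1: Three scopes define x: global (74), init_scope (77), executor (88).
Step 2: executor() has its own local x = 88, which shadows both enclosing and global.
Step 3: result = 88 (local wins in LEGB)

The answer is 88.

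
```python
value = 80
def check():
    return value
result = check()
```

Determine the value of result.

Step 1: value = 80 is defined in the global scope.
Step 2: check() looks up value. No local value exists, so Python checks the global scope via LEGB rule and finds value = 80.
Step 3: result = 80

The answer is 80.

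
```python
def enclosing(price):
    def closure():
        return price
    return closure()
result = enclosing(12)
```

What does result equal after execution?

Step 1: enclosing(12) binds parameter price = 12.
Step 2: closure() looks up price in enclosing scope and finds the parameter price = 12.
Step 3: result = 12

The answer is 12.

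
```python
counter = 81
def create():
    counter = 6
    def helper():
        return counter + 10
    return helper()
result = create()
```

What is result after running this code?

Step 1: create() shadows global counter with counter = 6.
Step 2: helper() finds counter = 6 in enclosing scope, computes 6 + 10 = 16.
Step 3: result = 16

The answer is 16.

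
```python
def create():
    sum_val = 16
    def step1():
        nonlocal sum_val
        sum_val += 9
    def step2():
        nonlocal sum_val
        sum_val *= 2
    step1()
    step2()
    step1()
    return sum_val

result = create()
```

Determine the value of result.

Step 1: sum_val = 16.
Step 2: step1(): sum_val = 16 + 9 = 25.
Step 3: step2(): sum_val = 25 * 2 = 50.
Step 4: step1(): sum_val = 50 + 9 = 59. result = 59

The answer is 59.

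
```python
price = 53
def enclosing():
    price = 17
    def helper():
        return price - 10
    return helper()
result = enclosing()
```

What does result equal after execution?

Step 1: enclosing() shadows global price with price = 17.
Step 2: helper() finds price = 17 in enclosing scope, computes 17 - 10 = 7.
Step 3: result = 7

The answer is 7.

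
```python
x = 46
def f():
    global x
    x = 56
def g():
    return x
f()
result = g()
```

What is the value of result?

Step 1: x = 46.
Step 2: f() sets global x = 56.
Step 3: g() reads global x = 56. result = 56

The answer is 56.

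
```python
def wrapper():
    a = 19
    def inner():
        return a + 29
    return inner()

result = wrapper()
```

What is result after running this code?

Step 1: wrapper() defines a = 19.
Step 2: inner() reads a = 19 from enclosing scope, returns 19 + 29 = 48.
Step 3: result = 48

The answer is 48.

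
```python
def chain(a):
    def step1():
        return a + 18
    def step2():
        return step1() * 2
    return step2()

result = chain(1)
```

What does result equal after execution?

Step 1: chain(1) captures a = 1.
Step 2: step2() calls step1() which returns 1 + 18 = 19.
Step 3: step2() returns 19 * 2 = 38

The answer is 38.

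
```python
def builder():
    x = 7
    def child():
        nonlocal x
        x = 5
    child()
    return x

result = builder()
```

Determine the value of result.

Step 1: builder() sets x = 7.
Step 2: child() uses nonlocal to reassign x = 5.
Step 3: result = 5

The answer is 5.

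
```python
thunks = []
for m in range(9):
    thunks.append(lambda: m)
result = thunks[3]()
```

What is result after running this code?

Step 1: The loop creates 9 lambdas, all referencing the same variable m.
Step 2: After the loop, m = 8 (final value).
Step 3: thunks[3]() looks up m at call time and finds 8. This is the late binding gotcha. result = 8

The answer is 8.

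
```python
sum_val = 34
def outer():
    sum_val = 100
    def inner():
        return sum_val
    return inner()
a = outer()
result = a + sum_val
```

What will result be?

Step 1: outer() has local sum_val = 100. inner() reads from enclosing.
Step 2: outer() returns 100. Global sum_val = 34 unchanged.
Step 3: result = 100 + 34 = 134

The answer is 134.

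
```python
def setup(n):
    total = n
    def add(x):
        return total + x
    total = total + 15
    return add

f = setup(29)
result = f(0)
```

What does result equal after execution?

Step 1: setup(29) sets total = 29, then total = 29 + 15 = 44.
Step 2: Closures capture by reference, so add sees total = 44.
Step 3: f(0) returns 44 + 0 = 44

The answer is 44.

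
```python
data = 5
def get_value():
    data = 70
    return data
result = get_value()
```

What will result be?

Step 1: Global data = 5.
Step 2: get_value() creates local data = 70, shadowing the global.
Step 3: Returns local data = 70. result = 70

The answer is 70.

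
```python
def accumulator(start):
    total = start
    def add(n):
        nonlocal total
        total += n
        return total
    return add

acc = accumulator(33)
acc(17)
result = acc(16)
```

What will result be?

Step 1: accumulator(33) creates closure with total = 33.
Step 2: First acc(17): total = 33 + 17 = 50.
Step 3: Second acc(16): total = 50 + 16 = 66. result = 66

The answer is 66.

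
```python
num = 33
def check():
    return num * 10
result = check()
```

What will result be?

Step 1: num = 33 is defined globally.
Step 2: check() looks up num from global scope = 33, then computes 33 * 10 = 330.
Step 3: result = 330

The answer is 330.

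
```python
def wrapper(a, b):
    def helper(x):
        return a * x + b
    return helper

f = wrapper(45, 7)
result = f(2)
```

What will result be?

Step 1: wrapper(45, 7) captures a = 45, b = 7.
Step 2: f(2) computes 45 * 2 + 7 = 97.
Step 3: result = 97

The answer is 97.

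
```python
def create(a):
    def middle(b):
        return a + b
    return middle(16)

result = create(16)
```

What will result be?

Step 1: create(16) passes a = 16.
Step 2: middle(16) has b = 16, reads a = 16 from enclosing.
Step 3: result = 16 + 16 = 32

The answer is 32.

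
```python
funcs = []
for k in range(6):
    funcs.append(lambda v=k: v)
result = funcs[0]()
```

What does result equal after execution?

Step 1: Default argument v=k captures k's value at each iteration.
Step 2: funcs[0] captured v = 0 when k was 0.
Step 3: result = 0

The answer is 0.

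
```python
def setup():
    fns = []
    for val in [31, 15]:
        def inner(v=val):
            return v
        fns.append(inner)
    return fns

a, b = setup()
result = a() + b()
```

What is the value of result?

Step 1: Default argument v=val captures val at each iteration.
Step 2: a() returns 31 (captured at first iteration), b() returns 15 (captured at second).
Step 3: result = 31 + 15 = 46

The answer is 46.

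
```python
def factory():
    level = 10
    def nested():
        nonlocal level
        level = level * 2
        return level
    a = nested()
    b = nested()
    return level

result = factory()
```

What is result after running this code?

Step 1: level starts at 10.
Step 2: First nested(): level = 10 * 2 = 20.
Step 3: Second nested(): level = 20 * 2 = 40.
Step 4: result = 40

The answer is 40.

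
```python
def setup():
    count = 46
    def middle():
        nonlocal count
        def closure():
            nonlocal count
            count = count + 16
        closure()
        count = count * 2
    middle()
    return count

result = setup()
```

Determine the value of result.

Step 1: count = 46.
Step 2: closure() adds 16: count = 46 + 16 = 62.
Step 3: middle() doubles: count = 62 * 2 = 124.
Step 4: result = 124

The answer is 124.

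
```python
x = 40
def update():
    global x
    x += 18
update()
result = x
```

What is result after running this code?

Step 1: x = 40 globally.
Step 2: update() modifies global x: x += 18 = 58.
Step 3: result = 58

The answer is 58.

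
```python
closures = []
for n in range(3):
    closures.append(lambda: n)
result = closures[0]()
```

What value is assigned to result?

Step 1: The loop creates 3 lambdas, all referencing the same variable n.
Step 2: After the loop, n = 2 (final value).
Step 3: closures[0]() looks up n at call time and finds 2. This is the late binding gotcha. result = 2

The answer is 2.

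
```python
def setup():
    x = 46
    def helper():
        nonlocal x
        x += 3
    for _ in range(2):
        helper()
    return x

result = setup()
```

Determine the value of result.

Step 1: x = 46.
Step 2: helper() is called 2 times in a loop, each adding 3 via nonlocal.
Step 3: x = 46 + 3 * 2 = 52

The answer is 52.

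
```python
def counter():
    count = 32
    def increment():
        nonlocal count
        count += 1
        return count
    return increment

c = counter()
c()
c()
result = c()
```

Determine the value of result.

Step 1: counter() creates closure with count = 32.
Step 2: Each c() call increments count via nonlocal. After 3 calls: 32 + 3 = 35.
Step 3: result = 35

The answer is 35.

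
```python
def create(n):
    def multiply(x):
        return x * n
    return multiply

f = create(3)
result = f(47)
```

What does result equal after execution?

Step 1: create(3) returns multiply closure with n = 3.
Step 2: f(47) computes 47 * 3 = 141.
Step 3: result = 141

The answer is 141.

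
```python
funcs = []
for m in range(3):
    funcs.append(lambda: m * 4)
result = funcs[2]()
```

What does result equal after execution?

Step 1: All lambdas reference the same variable m (late binding).
Step 2: After the loop, m = 2. Every lambda returns m * 4.
Step 3: funcs[2]() = 2 * 4 = 8

The answer is 8.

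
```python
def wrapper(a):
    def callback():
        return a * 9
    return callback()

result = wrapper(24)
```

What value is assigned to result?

Step 1: wrapper(24) binds parameter a = 24.
Step 2: callback() accesses a = 24 from enclosing scope.
Step 3: result = 24 * 9 = 216

The answer is 216.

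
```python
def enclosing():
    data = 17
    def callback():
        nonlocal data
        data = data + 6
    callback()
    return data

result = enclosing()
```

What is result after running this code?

Step 1: enclosing() sets data = 17.
Step 2: callback() uses nonlocal to modify data in enclosing's scope: data = 17 + 6 = 23.
Step 3: enclosing() returns the modified data = 23

The answer is 23.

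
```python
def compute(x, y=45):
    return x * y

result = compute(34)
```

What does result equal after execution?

Step 1: compute(34) uses default y = 45.
Step 2: Returns 34 * 45 = 1530.
Step 3: result = 1530

The answer is 1530.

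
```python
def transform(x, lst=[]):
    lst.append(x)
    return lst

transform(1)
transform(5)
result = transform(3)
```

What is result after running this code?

Step 1: Mutable default argument gotcha! The list [] is created once.
Step 2: Each call appends to the SAME list: [1], [1, 5], [1, 5, 3].
Step 3: result = [1, 5, 3]

The answer is [1, 5, 3].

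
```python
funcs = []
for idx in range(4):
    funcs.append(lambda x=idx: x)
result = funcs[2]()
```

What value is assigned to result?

Step 1: Default argument x=idx captures idx's value at each iteration.
Step 2: funcs[2] captured x = 2 when idx was 2.
Step 3: result = 2

The answer is 2.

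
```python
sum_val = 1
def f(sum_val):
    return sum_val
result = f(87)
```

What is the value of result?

Step 1: Global sum_val = 1.
Step 2: f(87) takes parameter sum_val = 87, which shadows the global.
Step 3: result = 87

The answer is 87.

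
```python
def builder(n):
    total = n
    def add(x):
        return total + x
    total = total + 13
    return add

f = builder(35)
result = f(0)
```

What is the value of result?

Step 1: builder(35) sets total = 35, then total = 35 + 13 = 48.
Step 2: Closures capture by reference, so add sees total = 48.
Step 3: f(0) returns 48 + 0 = 48

The answer is 48.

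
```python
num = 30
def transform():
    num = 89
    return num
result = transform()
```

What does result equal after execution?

Step 1: Global num = 30.
Step 2: transform() creates local num = 89, shadowing the global.
Step 3: Returns local num = 89. result = 89

The answer is 89.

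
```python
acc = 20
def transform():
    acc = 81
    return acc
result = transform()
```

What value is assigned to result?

Step 1: Global acc = 20.
Step 2: transform() creates local acc = 81, shadowing the global.
Step 3: Returns local acc = 81. result = 81

The answer is 81.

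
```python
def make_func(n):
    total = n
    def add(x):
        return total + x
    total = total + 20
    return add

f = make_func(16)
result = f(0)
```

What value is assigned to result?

Step 1: make_func(16) sets total = 16, then total = 16 + 20 = 36.
Step 2: Closures capture by reference, so add sees total = 36.
Step 3: f(0) returns 36 + 0 = 36

The answer is 36.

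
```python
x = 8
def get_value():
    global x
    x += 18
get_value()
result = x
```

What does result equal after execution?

Step 1: x = 8 globally.
Step 2: get_value() modifies global x: x += 18 = 26.
Step 3: result = 26

The answer is 26.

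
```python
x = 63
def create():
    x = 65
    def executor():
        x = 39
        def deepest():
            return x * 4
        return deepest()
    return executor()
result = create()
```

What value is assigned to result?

Step 1: deepest() looks up x through LEGB: not local, finds x = 39 in enclosing executor().
Step 2: Returns 39 * 4 = 156.
Step 3: result = 156

The answer is 156.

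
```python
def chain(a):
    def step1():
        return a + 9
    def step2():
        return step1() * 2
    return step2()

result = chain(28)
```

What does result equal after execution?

Step 1: chain(28) captures a = 28.
Step 2: step2() calls step1() which returns 28 + 9 = 37.
Step 3: step2() returns 37 * 2 = 74

The answer is 74.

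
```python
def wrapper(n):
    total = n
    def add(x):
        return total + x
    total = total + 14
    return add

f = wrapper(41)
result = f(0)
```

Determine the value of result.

Step 1: wrapper(41) sets total = 41, then total = 41 + 14 = 55.
Step 2: Closures capture by reference, so add sees total = 55.
Step 3: f(0) returns 55 + 0 = 55

The answer is 55.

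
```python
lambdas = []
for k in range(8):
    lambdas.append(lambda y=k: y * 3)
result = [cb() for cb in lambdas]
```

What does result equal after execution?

Step 1: Default arg y=k captures k at each iteration.
Step 2: lambdas[k] has y defaulting to k, returns k * 3.
Step 3: result = [0, 3, 6, 9, 12, 15, 18, 21]

The answer is [0, 3, 6, 9, 12, 15, 18, 21].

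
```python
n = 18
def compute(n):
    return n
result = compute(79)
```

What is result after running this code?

Step 1: Global n = 18.
Step 2: compute(79) takes parameter n = 79, which shadows the global.
Step 3: result = 79

The answer is 79.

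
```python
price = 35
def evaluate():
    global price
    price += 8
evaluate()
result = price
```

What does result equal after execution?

Step 1: price = 35 globally.
Step 2: evaluate() modifies global price: price += 8 = 43.
Step 3: result = 43

The answer is 43.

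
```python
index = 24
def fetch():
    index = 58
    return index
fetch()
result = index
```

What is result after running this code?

Step 1: index = 24 globally.
Step 2: fetch() creates a LOCAL index = 58 (no global keyword!).
Step 3: The global index is unchanged. result = 24

The answer is 24.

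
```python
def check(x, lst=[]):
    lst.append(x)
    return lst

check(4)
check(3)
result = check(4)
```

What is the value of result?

Step 1: Mutable default argument gotcha! The list [] is created once.
Step 2: Each call appends to the SAME list: [4], [4, 3], [4, 3, 4].
Step 3: result = [4, 3, 4]

The answer is [4, 3, 4].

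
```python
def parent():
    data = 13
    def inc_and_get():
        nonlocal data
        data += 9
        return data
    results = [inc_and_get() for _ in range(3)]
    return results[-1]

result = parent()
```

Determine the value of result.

Step 1: data = 13.
Step 2: Three calls to inc_and_get(), each adding 9.
Step 3: Last value = 13 + 9 * 3 = 40

The answer is 40.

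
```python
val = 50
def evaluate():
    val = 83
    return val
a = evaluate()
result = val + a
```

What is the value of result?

Step 1: Global val = 50. evaluate() returns local val = 83.
Step 2: a = 83. Global val still = 50.
Step 3: result = 50 + 83 = 133

The answer is 133.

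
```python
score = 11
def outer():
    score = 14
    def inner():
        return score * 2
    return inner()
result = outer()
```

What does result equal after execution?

Step 1: outer() shadows global score with score = 14.
Step 2: inner() finds score = 14 in enclosing scope, computes 14 * 2 = 28.
Step 3: result = 28

The answer is 28.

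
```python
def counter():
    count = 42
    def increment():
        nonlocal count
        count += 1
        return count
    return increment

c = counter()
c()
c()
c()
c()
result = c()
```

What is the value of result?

Step 1: counter() creates closure with count = 42.
Step 2: Each c() call increments count via nonlocal. After 5 calls: 42 + 5 = 47.
Step 3: result = 47

The answer is 47.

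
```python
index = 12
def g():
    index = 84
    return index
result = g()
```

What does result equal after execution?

Step 1: Global index = 12.
Step 2: g() creates local index = 84, shadowing the global.
Step 3: Returns local index = 84. result = 84

The answer is 84.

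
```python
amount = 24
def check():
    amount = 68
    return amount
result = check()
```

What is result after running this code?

Step 1: Global amount = 24.
Step 2: check() creates local amount = 68, shadowing the global.
Step 3: Returns local amount = 68. result = 68

The answer is 68.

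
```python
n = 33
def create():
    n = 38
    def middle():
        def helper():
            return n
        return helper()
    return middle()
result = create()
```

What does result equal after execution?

Step 1: create() defines n = 38. middle() and helper() have no local n.
Step 2: helper() checks local (none), enclosing middle() (none), enclosing create() and finds n = 38.
Step 3: result = 38

The answer is 38.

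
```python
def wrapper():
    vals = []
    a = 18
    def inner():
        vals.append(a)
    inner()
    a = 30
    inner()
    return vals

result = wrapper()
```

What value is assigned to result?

Step 1: a = 18. inner() appends current a to vals.
Step 2: First inner(): appends 18. Then a = 30.
Step 3: Second inner(): appends 30 (closure sees updated a). result = [18, 30]

The answer is [18, 30].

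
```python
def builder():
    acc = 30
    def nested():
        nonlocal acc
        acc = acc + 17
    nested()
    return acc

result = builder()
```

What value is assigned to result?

Step 1: builder() sets acc = 30.
Step 2: nested() uses nonlocal to modify acc in builder's scope: acc = 30 + 17 = 47.
Step 3: builder() returns the modified acc = 47

The answer is 47.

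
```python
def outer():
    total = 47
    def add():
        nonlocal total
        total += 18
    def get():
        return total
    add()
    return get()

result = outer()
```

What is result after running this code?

Step 1: total = 47. add() modifies it via nonlocal, get() reads it.
Step 2: add() makes total = 47 + 18 = 65.
Step 3: get() returns 65. result = 65

The answer is 65.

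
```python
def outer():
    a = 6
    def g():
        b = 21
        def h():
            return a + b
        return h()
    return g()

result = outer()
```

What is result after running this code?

Step 1: outer() defines a = 6. g() defines b = 21.
Step 2: h() accesses both from enclosing scopes: a = 6, b = 21.
Step 3: result = 6 + 21 = 27

The answer is 27.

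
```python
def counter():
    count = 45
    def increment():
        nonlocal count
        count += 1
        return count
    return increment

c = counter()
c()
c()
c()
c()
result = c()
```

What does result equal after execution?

Step 1: counter() creates closure with count = 45.
Step 2: Each c() call increments count via nonlocal. After 5 calls: 45 + 5 = 50.
Step 3: result = 50

The answer is 50.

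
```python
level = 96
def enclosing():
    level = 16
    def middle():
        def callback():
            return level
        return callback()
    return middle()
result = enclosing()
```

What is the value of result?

Step 1: enclosing() defines level = 16. middle() and callback() have no local level.
Step 2: callback() checks local (none), enclosing middle() (none), enclosing enclosing() and finds level = 16.
Step 3: result = 16

The answer is 16.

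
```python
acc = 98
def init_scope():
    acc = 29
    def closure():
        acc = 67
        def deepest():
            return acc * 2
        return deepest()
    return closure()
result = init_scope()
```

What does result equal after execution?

Step 1: deepest() looks up acc through LEGB: not local, finds acc = 67 in enclosing closure().
Step 2: Returns 67 * 2 = 134.
Step 3: result = 134

The answer is 134.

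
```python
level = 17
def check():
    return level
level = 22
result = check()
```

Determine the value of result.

Step 1: level is first set to 17, then reassigned to 22.
Step 2: check() is called after the reassignment, so it looks up the current global level = 22.
Step 3: result = 22

The answer is 22.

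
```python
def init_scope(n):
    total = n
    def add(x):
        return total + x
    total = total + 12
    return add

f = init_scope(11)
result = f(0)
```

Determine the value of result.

Step 1: init_scope(11) sets total = 11, then total = 11 + 12 = 23.
Step 2: Closures capture by reference, so add sees total = 23.
Step 3: f(0) returns 23 + 0 = 23

The answer is 23.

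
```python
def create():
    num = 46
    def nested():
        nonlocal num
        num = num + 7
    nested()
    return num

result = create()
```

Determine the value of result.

Step 1: create() sets num = 46.
Step 2: nested() uses nonlocal to modify num in create's scope: num = 46 + 7 = 53.
Step 3: create() returns the modified num = 53

The answer is 53.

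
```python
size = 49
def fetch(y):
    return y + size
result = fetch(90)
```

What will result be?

Step 1: size = 49 is defined globally.
Step 2: fetch(90) uses parameter y = 90 and looks up size from global scope = 49.
Step 3: result = 90 + 49 = 139

The answer is 139.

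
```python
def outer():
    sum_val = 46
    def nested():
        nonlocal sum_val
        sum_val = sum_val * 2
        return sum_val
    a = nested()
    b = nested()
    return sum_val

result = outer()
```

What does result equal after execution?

Step 1: sum_val starts at 46.
Step 2: First nested(): sum_val = 46 * 2 = 92.
Step 3: Second nested(): sum_val = 92 * 2 = 184.
Step 4: result = 184

The answer is 184.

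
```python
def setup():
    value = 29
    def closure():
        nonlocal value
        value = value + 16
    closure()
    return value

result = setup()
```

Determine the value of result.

Step 1: setup() sets value = 29.
Step 2: closure() uses nonlocal to modify value in setup's scope: value = 29 + 16 = 45.
Step 3: setup() returns the modified value = 45

The answer is 45.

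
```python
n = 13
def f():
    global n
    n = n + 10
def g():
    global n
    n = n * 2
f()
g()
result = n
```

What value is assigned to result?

Step 1: n = 13.
Step 2: f() adds 10: n = 13 + 10 = 23.
Step 3: g() doubles: n = 23 * 2 = 46.
Step 4: result = 46

The answer is 46.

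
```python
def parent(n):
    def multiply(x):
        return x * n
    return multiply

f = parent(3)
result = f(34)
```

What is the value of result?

Step 1: parent(3) returns multiply closure with n = 3.
Step 2: f(34) computes 34 * 3 = 102.
Step 3: result = 102

The answer is 102.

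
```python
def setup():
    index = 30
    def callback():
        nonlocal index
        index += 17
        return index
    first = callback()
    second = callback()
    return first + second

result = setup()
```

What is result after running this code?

Step 1: index starts at 30.
Step 2: First call: index = 30 + 17 = 47, returns 47.
Step 3: Second call: index = 47 + 17 = 64, returns 64.
Step 4: result = 47 + 64 = 111

The answer is 111.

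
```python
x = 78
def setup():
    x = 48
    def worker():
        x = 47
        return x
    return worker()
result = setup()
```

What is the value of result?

Step 1: Three scopes define x: global (78), setup (48), worker (47).
Step 2: worker() has its own local x = 47, which shadows both enclosing and global.
Step 3: result = 47 (local wins in LEGB)

The answer is 47.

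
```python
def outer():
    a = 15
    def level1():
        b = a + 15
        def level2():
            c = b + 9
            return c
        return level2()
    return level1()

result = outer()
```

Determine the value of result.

Step 1: a = 15. b = a + 15 = 30.
Step 2: c = b + 9 = 30 + 9 = 39.
Step 3: result = 39

The answer is 39.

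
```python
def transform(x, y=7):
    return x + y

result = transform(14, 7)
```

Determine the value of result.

Step 1: transform(14, 7) overrides default y with 7.
Step 2: Returns 14 + 7 = 21.
Step 3: result = 21

The answer is 21.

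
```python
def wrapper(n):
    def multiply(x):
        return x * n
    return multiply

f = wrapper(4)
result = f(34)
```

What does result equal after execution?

Step 1: wrapper(4) returns multiply closure with n = 4.
Step 2: f(34) computes 34 * 4 = 136.
Step 3: result = 136

The answer is 136.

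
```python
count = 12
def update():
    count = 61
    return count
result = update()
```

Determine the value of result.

Step 1: Global count = 12.
Step 2: update() creates local count = 61, shadowing the global.
Step 3: Returns local count = 61. result = 61

The answer is 61.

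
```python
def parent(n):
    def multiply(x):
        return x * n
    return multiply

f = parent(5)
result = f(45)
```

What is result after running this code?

Step 1: parent(5) returns multiply closure with n = 5.
Step 2: f(45) computes 45 * 5 = 225.
Step 3: result = 225

The answer is 225.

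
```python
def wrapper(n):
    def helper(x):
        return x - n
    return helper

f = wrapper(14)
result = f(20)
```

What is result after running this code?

Step 1: wrapper(14) creates a closure capturing n = 14.
Step 2: f(20) computes 20 - 14 = 6.
Step 3: result = 6

The answer is 6.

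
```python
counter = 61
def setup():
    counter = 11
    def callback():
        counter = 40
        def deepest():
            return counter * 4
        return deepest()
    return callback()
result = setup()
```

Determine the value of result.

Step 1: deepest() looks up counter through LEGB: not local, finds counter = 40 in enclosing callback().
Step 2: Returns 40 * 4 = 160.
Step 3: result = 160

The answer is 160.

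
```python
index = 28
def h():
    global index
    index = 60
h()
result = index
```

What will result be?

Step 1: index = 28 globally.
Step 2: h() declares global index and sets it to 60.
Step 3: After h(), global index = 60. result = 60

The answer is 60.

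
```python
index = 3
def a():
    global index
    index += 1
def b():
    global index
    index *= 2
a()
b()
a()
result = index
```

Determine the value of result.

Step 1: index = 3.
Step 2: a(): index = 3 + 1 = 4.
Step 3: b(): index = 4 * 2 = 8.
Step 4: a(): index = 8 + 1 = 9

The answer is 9.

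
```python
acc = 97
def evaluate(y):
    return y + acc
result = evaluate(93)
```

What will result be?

Step 1: acc = 97 is defined globally.
Step 2: evaluate(93) uses parameter y = 93 and looks up acc from global scope = 97.
Step 3: result = 93 + 97 = 190

The answer is 190.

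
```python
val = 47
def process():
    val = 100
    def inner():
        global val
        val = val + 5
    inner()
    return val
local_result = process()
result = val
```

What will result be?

Step 1: Global val = 47. process() creates local val = 100.
Step 2: inner() declares global val and adds 5: global val = 47 + 5 = 52.
Step 3: process() returns its local val = 100 (unaffected by inner).
Step 4: result = global val = 52

The answer is 52.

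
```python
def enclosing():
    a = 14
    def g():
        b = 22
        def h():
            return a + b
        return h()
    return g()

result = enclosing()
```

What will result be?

Step 1: enclosing() defines a = 14. g() defines b = 22.
Step 2: h() accesses both from enclosing scopes: a = 14, b = 22.
Step 3: result = 14 + 22 = 36

The answer is 36.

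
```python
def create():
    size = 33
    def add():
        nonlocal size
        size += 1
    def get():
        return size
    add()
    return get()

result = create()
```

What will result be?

Step 1: size = 33. add() modifies it via nonlocal, get() reads it.
Step 2: add() makes size = 33 + 1 = 34.
Step 3: get() returns 34. result = 34

The answer is 34.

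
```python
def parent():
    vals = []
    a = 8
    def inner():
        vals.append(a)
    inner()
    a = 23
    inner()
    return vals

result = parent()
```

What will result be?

Step 1: a = 8. inner() appends current a to vals.
Step 2: First inner(): appends 8. Then a = 23.
Step 3: Second inner(): appends 23 (closure sees updated a). result = [8, 23]

The answer is [8, 23].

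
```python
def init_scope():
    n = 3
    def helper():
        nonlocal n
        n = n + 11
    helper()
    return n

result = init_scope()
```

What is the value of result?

Step 1: init_scope() sets n = 3.
Step 2: helper() uses nonlocal to modify n in init_scope's scope: n = 3 + 11 = 14.
Step 3: init_scope() returns the modified n = 14

The answer is 14.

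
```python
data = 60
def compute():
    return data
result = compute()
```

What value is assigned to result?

Step 1: data = 60 is defined in the global scope.
Step 2: compute() looks up data. No local data exists, so Python checks the global scope via LEGB rule and finds data = 60.
Step 3: result = 60

The answer is 60.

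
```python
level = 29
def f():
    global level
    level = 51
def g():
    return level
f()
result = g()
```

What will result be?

Step 1: level = 29.
Step 2: f() sets global level = 51.
Step 3: g() reads global level = 51. result = 51

The answer is 51.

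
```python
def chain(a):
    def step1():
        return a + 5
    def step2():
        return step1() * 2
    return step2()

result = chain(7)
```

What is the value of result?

Step 1: chain(7) captures a = 7.
Step 2: step2() calls step1() which returns 7 + 5 = 12.
Step 3: step2() returns 12 * 2 = 24

The answer is 24.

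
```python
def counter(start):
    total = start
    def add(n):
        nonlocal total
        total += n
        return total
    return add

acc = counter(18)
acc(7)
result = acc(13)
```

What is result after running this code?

Step 1: counter(18) creates closure with total = 18.
Step 2: First acc(7): total = 18 + 7 = 25.
Step 3: Second acc(13): total = 25 + 13 = 38. result = 38

The answer is 38.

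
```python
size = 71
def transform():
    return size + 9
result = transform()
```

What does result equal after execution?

Step 1: size = 71 is defined globally.
Step 2: transform() looks up size from global scope = 71, then computes 71 + 9 = 80.
Step 3: result = 80

The answer is 80.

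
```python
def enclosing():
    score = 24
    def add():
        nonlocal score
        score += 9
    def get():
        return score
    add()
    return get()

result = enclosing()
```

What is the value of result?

Step 1: score = 24. add() modifies it via nonlocal, get() reads it.
Step 2: add() makes score = 24 + 9 = 33.
Step 3: get() returns 33. result = 33

The answer is 33.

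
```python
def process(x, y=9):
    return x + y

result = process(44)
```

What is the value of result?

Step 1: process(44) uses default y = 9.
Step 2: Returns 44 + 9 = 53.
Step 3: result = 53

The answer is 53.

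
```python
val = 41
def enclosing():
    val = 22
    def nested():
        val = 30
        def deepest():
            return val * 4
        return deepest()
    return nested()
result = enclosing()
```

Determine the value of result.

Step 1: deepest() looks up val through LEGB: not local, finds val = 30 in enclosing nested().
Step 2: Returns 30 * 4 = 120.
Step 3: result = 120

The answer is 120.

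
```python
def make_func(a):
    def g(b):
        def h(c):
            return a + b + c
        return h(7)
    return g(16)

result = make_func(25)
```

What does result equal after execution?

Step 1: a = 25, b = 16, c = 7 across three nested scopes.
Step 2: h() accesses all three via LEGB rule.
Step 3: result = 25 + 16 + 7 = 48

The answer is 48.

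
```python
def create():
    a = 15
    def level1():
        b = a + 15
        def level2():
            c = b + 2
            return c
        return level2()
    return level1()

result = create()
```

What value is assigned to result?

Step 1: a = 15. b = a + 15 = 30.
Step 2: c = b + 2 = 30 + 2 = 32.
Step 3: result = 32

The answer is 32.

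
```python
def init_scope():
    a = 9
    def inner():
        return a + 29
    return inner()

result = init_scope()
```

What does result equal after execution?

Step 1: init_scope() defines a = 9.
Step 2: inner() reads a = 9 from enclosing scope, returns 9 + 29 = 38.
Step 3: result = 38

The answer is 38.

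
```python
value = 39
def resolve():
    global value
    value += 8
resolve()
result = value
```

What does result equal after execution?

Step 1: value = 39 globally.
Step 2: resolve() modifies global value: value += 8 = 47.
Step 3: result = 47

The answer is 47.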